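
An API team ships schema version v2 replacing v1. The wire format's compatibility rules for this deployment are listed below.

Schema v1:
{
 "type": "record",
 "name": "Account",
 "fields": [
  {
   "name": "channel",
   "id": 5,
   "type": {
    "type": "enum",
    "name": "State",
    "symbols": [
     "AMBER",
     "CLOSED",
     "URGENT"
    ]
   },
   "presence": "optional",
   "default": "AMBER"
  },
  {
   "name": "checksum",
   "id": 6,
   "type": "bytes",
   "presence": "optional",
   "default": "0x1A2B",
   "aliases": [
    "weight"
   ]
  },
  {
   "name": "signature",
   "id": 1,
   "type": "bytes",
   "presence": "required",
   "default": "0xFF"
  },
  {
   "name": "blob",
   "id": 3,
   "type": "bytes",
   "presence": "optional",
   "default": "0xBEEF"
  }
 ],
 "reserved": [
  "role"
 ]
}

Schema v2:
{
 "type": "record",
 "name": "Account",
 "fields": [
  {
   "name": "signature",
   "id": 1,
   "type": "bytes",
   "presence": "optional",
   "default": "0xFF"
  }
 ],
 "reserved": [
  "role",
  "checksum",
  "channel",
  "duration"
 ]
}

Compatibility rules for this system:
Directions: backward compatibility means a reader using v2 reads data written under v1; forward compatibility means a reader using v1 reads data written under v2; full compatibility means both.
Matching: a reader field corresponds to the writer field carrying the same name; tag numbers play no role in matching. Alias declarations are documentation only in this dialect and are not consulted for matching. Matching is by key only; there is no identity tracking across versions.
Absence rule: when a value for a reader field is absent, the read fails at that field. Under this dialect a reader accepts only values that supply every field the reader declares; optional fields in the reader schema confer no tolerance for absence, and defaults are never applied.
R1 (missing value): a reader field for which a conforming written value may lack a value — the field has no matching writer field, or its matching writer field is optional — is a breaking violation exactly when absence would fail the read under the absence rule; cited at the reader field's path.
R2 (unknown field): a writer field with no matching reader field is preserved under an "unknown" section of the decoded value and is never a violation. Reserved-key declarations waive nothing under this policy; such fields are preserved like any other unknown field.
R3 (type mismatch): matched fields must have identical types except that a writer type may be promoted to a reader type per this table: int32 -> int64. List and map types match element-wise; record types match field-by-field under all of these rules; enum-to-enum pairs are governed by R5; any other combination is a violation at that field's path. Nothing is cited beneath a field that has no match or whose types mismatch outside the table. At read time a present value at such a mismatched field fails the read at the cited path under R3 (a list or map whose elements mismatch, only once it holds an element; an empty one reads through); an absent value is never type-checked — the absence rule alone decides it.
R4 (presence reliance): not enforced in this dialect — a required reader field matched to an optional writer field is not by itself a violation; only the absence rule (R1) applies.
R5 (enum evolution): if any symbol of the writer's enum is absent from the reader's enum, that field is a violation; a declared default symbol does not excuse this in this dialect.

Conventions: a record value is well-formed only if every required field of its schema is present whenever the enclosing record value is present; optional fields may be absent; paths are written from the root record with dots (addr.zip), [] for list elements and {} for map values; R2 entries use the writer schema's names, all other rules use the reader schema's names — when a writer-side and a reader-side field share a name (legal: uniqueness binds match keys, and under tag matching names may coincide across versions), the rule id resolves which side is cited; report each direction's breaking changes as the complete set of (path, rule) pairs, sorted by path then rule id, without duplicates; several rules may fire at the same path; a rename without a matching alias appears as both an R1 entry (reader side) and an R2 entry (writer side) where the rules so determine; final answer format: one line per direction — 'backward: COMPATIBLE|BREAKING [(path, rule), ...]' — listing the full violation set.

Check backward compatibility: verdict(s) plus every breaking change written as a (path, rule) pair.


the writer's type comes first in each Account pair
checking backward for Account: reader v2 against writer v1:
  writer required, bytes -> bytes: reader signature maps from writer signature
  writer channel: unknown to reader
  writer checksum: unknown to reader
  writer blob: unknown to reader
  => backward verdict for Account: COMPATIBLE, no violations
diffs on Account not affecting the asked answer:
  field signature in record Account: required changed to optional -> affects forward compatibility only, which is not asked

backward: COMPATIBLE []


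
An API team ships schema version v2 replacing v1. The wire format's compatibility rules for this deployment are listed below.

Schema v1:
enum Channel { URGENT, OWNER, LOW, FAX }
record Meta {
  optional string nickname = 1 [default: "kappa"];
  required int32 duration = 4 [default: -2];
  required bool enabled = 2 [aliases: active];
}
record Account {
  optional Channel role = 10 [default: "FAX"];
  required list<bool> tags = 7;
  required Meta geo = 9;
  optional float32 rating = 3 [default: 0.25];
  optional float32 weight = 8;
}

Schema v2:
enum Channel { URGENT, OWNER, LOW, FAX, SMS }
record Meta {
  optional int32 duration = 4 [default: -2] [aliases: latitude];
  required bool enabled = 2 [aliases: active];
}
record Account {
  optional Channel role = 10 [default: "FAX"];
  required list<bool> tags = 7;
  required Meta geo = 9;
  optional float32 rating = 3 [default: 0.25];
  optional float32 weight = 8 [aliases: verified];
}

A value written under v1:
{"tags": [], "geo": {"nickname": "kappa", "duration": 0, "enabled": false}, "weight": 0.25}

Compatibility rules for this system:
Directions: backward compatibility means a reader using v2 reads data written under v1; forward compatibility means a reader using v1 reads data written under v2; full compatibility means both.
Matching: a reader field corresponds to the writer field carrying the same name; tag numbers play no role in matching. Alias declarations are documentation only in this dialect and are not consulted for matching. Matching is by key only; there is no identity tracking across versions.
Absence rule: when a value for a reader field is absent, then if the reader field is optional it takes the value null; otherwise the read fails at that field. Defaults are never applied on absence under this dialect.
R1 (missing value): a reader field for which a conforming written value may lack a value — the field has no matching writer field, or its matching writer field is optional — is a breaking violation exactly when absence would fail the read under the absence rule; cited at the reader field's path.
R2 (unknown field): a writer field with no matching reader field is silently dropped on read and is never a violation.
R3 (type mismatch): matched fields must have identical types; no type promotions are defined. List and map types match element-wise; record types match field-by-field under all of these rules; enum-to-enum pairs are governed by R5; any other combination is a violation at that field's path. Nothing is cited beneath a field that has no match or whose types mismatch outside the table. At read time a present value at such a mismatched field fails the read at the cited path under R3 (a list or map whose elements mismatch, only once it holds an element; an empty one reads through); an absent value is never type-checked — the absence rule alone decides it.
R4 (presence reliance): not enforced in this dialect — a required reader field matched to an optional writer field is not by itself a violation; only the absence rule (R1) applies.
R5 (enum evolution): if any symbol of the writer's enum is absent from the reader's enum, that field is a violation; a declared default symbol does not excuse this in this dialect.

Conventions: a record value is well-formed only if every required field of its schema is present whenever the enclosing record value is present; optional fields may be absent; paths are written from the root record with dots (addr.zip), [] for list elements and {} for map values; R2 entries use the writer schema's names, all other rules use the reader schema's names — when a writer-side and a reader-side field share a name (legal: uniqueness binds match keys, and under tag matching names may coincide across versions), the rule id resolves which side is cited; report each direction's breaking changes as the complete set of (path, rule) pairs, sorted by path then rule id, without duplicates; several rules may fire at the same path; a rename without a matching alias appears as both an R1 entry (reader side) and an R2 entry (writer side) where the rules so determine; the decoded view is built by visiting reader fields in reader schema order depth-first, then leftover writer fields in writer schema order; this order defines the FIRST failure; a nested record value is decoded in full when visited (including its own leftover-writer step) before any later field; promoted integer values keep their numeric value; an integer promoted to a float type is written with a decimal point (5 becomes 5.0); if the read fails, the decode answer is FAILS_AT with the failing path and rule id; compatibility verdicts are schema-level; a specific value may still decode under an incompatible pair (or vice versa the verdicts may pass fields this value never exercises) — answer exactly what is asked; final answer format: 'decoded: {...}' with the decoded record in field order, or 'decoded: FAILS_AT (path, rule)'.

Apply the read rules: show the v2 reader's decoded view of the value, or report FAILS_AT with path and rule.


decoded: {"role": null, "tags": [], "geo": {"duration": 0, "enabled": false}, "rating": null, "weight": 0.25}

each type pair in Account: writer, then reader
decode (reader v2):
  role := null (absent, optional -> null)
  tags := []
  geo.duration := 0
  geo.enabled := false
  writer geo.nickname: unknown -> dropped
  rating := null (absent, optional -> null)
  weight := 0.25
  => decoded: {"role": null, "tags": [], "geo": {"duration": 0, "enabled": false}, "rating": null, "weight": 0.25}
remaining Account differences; none change what is asked:
  field duration in record Meta: required changed to optional -> changes Account's schema-level verdicts only — the decode of this value is the same
  enum Channel (field role in record Account): symbol SMS added -> changes Account's schema-level verdicts only — the decode of this value is the same


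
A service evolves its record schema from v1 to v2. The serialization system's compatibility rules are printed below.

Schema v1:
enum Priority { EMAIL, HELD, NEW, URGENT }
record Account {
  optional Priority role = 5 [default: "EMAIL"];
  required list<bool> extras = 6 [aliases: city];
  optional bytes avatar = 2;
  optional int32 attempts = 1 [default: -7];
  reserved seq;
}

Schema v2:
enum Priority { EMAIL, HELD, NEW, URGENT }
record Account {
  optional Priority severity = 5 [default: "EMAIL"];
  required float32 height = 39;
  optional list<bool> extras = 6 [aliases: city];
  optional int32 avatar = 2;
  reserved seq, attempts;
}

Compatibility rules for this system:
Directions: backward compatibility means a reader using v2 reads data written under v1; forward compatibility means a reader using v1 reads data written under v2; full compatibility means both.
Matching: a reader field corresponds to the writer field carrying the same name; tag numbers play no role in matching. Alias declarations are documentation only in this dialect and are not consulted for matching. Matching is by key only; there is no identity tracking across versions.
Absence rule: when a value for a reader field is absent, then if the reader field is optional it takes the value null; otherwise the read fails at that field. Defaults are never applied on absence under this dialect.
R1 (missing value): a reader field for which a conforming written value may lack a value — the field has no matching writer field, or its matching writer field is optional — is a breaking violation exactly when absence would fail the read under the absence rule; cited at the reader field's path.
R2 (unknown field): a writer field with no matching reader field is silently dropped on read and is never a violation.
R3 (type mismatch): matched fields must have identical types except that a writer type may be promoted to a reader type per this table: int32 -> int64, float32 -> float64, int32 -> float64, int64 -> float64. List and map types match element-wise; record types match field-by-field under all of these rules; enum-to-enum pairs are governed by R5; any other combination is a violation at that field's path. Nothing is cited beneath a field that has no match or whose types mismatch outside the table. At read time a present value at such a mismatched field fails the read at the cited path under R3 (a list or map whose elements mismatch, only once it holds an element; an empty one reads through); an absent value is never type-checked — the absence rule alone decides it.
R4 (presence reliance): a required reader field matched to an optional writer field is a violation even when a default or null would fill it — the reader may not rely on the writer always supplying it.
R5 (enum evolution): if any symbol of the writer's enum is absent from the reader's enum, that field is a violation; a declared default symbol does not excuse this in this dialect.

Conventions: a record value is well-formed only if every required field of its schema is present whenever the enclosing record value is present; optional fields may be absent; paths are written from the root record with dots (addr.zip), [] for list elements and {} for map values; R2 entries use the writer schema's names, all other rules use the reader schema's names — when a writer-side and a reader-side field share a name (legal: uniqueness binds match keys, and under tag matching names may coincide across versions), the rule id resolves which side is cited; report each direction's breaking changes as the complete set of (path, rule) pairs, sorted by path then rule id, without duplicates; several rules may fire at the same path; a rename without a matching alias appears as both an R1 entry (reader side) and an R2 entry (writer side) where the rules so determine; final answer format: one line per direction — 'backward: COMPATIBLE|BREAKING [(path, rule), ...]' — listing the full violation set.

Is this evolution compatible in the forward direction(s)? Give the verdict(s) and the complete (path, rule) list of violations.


forward: BREAKING [(avatar, R3), (extras, R1), (extras, R4)]

in Account below, arrows point writer -> reader
forward for Account (reader v1, writer v2):
  role: no writer match
  list<bool> -> list<bool>, writer optional: extras aligns to extras
  int32 -> bytes, writer optional: avatar aligns to avatar
  attempts: no writer match
  leftover writer field: severity
  leftover writer field: height
  rule R3 violated at avatar
  rule R1 violated at extras
  rule R4 violated at extras
  => 3 violation(s): forward is BREAKING for Account
ruling out the remaining Account differences:
  renamed field role to severity in record Account -> no rule fires on it in Account's dialect; the asked verdict holds
  removed field attempts from record Account (its key "attempts" joins the reserved list) -> no rule fires on it in Account's dialect; the asked verdict holds
  added field height to record Account: required float32, tag 39 (in v2 it sits immediately before extras) -> matters only for Account's backward compatibility — outside the asked direction


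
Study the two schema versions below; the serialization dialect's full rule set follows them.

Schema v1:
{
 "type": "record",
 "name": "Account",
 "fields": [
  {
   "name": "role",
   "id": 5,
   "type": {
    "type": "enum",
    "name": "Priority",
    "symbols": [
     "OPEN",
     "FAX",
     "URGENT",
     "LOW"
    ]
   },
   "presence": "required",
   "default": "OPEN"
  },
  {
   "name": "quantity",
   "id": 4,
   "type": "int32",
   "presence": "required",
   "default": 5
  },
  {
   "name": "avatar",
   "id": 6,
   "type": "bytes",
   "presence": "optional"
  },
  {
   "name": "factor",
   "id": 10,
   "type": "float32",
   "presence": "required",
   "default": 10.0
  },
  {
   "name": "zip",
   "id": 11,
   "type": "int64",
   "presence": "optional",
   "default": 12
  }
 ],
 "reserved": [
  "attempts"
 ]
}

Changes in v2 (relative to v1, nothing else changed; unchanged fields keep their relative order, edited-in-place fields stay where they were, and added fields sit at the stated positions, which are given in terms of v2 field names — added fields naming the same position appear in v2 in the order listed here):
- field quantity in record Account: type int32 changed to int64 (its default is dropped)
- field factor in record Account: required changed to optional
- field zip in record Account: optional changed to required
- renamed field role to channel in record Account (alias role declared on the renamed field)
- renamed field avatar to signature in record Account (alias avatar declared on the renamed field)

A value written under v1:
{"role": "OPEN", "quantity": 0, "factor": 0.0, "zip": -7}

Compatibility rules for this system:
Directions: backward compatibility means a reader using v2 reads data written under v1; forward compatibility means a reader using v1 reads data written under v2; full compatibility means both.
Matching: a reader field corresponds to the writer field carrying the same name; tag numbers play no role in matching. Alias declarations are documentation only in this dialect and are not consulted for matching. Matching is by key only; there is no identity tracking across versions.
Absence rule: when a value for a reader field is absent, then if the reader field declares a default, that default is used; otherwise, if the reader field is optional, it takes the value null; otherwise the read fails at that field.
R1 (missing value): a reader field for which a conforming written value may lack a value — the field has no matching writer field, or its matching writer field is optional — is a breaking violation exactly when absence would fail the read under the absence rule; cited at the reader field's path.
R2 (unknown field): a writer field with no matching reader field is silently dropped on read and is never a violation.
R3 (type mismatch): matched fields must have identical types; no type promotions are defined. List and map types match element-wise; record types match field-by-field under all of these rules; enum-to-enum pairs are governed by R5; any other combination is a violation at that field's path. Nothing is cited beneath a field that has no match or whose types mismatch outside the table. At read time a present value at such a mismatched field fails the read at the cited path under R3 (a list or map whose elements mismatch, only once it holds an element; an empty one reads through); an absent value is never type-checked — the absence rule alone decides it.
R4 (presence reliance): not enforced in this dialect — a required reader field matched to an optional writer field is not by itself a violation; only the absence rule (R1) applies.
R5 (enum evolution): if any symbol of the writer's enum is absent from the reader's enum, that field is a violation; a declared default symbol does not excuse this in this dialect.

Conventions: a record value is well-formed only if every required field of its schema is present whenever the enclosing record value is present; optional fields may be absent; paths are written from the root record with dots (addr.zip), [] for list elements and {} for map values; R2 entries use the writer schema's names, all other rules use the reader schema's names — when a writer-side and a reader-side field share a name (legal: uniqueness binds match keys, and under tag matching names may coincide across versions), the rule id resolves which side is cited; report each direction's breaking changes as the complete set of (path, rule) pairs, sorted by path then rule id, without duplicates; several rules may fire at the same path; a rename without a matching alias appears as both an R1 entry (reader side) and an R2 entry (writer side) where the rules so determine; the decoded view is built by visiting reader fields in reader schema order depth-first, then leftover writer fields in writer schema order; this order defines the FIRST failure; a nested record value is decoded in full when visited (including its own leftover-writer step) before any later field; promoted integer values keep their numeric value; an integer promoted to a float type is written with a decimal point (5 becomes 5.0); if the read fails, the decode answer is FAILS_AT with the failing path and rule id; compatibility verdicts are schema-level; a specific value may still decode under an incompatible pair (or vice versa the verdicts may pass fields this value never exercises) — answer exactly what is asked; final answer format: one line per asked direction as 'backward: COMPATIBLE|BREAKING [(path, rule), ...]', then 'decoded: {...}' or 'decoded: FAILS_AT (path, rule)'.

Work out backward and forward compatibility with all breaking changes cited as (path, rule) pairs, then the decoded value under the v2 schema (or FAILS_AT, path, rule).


the writer's type comes first in each Account pair
backward on Account — v2 reading data written by v1:
  channel: no writer match
  quantity: paired with writer quantity (int32 -> int64; writer required)
  signature: no writer match
  factor: paired with writer factor (float32 -> float32; writer required)
  zip: paired with writer zip (int64 -> int64; writer optional)
  leftover writer field: role
  leftover writer field: avatar
  R3 fires at quantity
  backward on Account therefore BREAKING (1)
forward on Account — v1 reading data written by v2:
  role: no writer match
  quantity: paired with writer quantity (int64 -> int32; writer required)
  avatar: no writer match
  factor: paired with writer factor (float32 -> float32; writer optional)
  zip: paired with writer zip (int64 -> int64; writer required)
  leftover writer field: channel
  leftover writer field: signature
  R3 fires at quantity
  forward on Account therefore BREAKING (1)
migrating the Account value to v2:
  channel := "OPEN" (absent -> default)
  read fails at quantity under R3
  => FAILS_AT (quantity, R3)

backward: BREAKING [(quantity, R3)]; forward: BREAKING [(quantity, R3)]; decoded: FAILS_AT (quantity, R3)


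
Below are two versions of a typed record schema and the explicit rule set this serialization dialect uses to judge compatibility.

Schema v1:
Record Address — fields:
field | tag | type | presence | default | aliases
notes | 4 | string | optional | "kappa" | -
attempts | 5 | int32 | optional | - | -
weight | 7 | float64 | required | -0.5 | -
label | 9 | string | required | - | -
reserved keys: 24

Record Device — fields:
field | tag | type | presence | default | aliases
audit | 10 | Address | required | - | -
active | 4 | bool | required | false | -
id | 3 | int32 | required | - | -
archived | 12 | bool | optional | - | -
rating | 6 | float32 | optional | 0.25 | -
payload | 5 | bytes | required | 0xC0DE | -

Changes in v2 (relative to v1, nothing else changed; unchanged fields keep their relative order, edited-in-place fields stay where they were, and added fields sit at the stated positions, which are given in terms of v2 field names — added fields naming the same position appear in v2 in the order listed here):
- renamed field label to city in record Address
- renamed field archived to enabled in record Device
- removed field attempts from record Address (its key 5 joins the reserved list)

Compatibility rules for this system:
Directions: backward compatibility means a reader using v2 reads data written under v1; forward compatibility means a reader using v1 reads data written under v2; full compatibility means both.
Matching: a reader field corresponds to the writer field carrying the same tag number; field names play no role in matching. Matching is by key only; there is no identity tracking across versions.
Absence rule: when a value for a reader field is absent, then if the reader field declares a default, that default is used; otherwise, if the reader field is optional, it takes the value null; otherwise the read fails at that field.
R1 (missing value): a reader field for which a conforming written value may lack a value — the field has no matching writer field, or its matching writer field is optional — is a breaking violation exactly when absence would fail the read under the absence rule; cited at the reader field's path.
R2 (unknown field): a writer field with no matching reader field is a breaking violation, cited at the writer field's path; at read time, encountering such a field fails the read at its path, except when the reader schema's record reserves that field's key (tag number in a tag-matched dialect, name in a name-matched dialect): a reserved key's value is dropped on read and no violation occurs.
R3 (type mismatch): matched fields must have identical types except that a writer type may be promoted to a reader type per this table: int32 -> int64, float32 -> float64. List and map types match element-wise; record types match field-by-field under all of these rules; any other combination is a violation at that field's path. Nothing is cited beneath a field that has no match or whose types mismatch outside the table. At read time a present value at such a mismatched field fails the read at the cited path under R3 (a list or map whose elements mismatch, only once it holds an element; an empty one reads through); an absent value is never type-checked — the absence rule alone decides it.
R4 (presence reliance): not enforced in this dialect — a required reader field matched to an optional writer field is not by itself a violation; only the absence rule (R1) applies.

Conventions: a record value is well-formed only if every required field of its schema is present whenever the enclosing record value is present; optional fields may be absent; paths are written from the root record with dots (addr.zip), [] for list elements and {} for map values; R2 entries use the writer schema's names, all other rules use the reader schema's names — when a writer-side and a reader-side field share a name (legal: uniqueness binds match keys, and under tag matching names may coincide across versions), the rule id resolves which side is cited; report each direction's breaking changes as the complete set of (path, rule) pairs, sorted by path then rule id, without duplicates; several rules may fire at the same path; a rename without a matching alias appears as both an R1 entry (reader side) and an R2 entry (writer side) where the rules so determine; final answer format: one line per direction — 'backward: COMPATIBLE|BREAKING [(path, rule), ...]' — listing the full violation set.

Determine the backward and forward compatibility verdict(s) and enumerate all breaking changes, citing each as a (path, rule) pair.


the writer's type comes first in each Device pair
backward for Device (reader v2, writer v1):
  audit: Address -> Address, writer required; from audit
  active: bool -> bool, writer required; from active
  id: int32 -> int32, writer required; from id
  enabled: bool -> bool, writer optional; from archived
  rating: float32 -> float32, writer optional; from rating
  payload: bytes -> bytes, writer required; from payload
  audit.notes: string -> string, writer optional; from audit.notes
  audit.weight: float64 -> float64, writer required; from audit.weight
  audit.city: string -> string, writer required; from audit.label
  audit.attempts (writer side), unknown to reader
  => backward: COMPATIBLE
forward for Device (reader v1, writer v2):
  audit: Address -> Address, writer required; from audit
  active: bool -> bool, writer required; from active
  id: int32 -> int32, writer required; from id
  archived: bool -> bool, writer optional; from enabled
  rating: float32 -> float32, writer optional; from rating
  payload: bytes -> bytes, writer required; from payload
  audit.notes: string -> string, writer optional; from audit.notes
  no writer field matches reader audit.attempts
  audit.weight: float64 -> float64, writer required; from audit.weight
  audit.label: string -> string, writer required; from audit.city
  => forward: COMPATIBLE

backward: COMPATIBLE []; forward: COMPATIBLE []


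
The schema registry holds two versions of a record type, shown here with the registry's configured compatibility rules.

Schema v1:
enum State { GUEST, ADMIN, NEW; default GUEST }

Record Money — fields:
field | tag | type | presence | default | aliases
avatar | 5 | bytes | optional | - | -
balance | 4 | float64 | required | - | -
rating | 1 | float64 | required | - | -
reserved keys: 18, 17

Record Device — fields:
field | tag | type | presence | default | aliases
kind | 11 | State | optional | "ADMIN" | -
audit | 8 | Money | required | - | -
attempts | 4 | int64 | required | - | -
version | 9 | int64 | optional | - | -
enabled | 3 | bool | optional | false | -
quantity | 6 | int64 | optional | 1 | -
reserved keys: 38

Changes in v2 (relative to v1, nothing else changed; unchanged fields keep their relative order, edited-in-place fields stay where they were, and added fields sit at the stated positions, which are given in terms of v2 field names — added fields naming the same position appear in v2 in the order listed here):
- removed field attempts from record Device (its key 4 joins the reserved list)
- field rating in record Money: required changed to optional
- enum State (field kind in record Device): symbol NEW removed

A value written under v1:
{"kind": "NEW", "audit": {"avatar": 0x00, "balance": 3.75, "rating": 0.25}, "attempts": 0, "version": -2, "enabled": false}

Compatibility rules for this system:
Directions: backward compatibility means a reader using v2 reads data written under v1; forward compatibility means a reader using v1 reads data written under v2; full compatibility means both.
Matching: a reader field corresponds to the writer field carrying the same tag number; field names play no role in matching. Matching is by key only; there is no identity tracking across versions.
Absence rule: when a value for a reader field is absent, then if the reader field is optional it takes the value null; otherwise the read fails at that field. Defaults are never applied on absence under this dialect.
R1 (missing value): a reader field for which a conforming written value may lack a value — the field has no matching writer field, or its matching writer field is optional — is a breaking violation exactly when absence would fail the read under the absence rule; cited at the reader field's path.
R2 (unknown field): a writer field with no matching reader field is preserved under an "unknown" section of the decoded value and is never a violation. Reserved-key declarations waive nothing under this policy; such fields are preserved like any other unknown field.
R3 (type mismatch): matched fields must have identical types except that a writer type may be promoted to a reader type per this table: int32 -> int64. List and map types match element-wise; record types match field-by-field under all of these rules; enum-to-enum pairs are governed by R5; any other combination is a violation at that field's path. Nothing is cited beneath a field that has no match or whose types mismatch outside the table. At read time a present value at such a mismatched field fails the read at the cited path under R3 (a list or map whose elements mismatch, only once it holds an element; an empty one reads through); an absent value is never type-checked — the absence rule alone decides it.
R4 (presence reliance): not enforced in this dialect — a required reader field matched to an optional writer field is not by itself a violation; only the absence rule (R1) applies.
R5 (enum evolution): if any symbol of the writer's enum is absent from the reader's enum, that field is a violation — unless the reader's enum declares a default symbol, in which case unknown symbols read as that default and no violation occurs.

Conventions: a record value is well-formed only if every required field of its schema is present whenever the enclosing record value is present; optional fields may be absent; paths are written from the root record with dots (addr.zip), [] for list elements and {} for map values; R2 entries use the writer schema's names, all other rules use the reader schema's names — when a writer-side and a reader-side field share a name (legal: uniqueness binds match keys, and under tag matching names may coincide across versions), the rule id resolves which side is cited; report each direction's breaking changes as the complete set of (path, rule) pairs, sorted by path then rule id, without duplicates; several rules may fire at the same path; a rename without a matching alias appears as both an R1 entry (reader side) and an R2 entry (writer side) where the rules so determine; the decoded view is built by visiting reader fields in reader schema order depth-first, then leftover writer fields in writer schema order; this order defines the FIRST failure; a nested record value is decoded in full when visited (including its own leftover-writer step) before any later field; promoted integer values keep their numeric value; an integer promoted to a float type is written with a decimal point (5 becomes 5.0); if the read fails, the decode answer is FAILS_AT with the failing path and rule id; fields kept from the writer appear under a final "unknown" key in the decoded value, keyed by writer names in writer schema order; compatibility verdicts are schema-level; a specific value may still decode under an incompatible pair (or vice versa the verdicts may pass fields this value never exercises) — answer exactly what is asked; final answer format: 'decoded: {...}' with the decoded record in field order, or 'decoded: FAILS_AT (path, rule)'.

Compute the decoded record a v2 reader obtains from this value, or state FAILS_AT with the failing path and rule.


arrows below run writer -> reader for Device
decode walk for Device under reader schema v2:
  kind := "GUEST" (symbol NEW -> reader default)
  audit.avatar := 0x00
  audit.balance := 3.75
  audit.rating := 0.25
  version := -2
  enabled := false
  quantity := null (not supplied -> null)
  writer attempts: kept under "unknown"
  => decoded: {"kind": "GUEST", "audit": {"avatar": 0x00, "balance": 3.75, "rating": 0.25}, "version": -2, "enabled": false, "quantity": null, "unknown": {"attempts": 0}}
the rest of the Device diff is inert for this question:
  field rating in record Money: required changed to optional -> affects the rule determinations only; this particular Device value decodes identically

decoded: {"kind": "GUEST", "audit": {"avatar": 0x00, "balance": 3.75, "rating": 0.25}, "version": -2, "enabled": false, "quantity": null, "unknown": {"attempts": 0}}


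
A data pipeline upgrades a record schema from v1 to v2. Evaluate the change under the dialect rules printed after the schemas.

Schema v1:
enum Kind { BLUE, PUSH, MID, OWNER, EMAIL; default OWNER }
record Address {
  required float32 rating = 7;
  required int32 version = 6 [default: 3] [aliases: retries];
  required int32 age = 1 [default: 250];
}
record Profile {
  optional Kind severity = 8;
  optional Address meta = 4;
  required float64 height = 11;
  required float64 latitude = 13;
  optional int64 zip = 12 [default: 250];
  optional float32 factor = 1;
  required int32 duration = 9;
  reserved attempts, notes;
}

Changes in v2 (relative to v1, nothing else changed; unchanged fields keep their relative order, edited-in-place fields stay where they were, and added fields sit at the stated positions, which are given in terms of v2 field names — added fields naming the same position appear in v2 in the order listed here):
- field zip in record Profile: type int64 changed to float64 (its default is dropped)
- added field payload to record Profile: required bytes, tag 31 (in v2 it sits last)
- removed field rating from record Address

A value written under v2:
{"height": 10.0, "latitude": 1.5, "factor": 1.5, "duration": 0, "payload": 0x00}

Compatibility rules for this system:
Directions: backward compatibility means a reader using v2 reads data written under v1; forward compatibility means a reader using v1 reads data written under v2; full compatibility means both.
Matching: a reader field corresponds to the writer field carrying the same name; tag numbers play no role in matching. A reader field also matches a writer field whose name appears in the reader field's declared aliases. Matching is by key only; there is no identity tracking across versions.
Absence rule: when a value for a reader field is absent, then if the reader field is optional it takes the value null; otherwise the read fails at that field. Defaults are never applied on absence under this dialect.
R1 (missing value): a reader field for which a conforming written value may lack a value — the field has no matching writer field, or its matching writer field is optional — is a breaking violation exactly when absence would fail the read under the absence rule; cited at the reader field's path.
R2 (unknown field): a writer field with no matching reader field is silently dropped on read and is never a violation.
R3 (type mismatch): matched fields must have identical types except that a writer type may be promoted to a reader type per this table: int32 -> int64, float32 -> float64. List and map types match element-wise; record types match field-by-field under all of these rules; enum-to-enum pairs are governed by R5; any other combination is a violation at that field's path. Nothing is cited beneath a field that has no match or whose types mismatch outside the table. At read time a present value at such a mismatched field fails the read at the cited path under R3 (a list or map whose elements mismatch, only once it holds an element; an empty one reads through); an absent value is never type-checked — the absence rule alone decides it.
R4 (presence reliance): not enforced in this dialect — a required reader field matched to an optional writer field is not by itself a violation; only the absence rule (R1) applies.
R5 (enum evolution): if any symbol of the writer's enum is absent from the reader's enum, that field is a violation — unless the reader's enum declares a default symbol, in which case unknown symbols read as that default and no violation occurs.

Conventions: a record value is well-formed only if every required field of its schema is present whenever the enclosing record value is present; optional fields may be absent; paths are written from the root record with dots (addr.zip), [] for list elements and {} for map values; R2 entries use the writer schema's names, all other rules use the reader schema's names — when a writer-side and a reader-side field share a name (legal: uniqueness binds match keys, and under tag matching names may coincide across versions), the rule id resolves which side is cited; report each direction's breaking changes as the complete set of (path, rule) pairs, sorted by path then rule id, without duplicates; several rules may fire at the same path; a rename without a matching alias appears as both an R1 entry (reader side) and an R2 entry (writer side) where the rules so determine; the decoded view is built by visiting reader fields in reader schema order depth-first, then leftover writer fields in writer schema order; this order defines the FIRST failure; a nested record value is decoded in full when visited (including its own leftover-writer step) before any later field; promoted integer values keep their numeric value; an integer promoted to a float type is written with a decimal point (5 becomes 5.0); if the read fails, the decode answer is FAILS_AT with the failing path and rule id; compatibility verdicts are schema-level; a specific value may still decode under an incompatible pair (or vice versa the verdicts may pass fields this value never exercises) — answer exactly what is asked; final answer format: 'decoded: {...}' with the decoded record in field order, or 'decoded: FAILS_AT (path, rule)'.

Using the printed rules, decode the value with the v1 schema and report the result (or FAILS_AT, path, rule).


decoded: {"severity": null, "meta": null, "height": 10.0, "latitude": 1.5, "zip": null, "factor": 1.5, "duration": 0}

in Profile below, arrows point writer -> reader
decode walk for Profile under reader schema v1:
  severity := null (absent, optional -> null)
  meta := null (absent, optional -> null)
  height := 10.0
  latitude := 1.5
  zip := null (absent, optional -> null)
  factor := 1.5
  duration := 0
  writer payload: unknown -> dropped
  => decoded: {"severity": null, "meta": null, "height": 10.0, "latitude": 1.5, "zip": null, "factor": 1.5, "duration": 0}
the other Profile changes do not affect what is asked:
  field zip in record Profile: type int64 changed to float64 (its default is dropped) -> matters for Profile compatibility verdicts, not for this value's decode
  added field payload to record Profile: required bytes, tag 31 (in v2 it sits last) -> matters for Profile compatibility verdicts, not for this value's decode
  removed field rating from record Address -> matters for Profile compatibility verdicts, not for this value's decode
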